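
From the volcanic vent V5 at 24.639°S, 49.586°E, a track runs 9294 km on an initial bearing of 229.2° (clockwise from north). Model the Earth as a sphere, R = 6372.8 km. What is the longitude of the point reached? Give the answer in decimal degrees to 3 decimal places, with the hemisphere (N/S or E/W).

δ = d/R = 9294/6372.8 = 1.458386 rad
φ₂ = arcsin(sin φ₁ cos δ + cos φ₁ sin δ cos θ)
   = arcsin(-0.41690·0.11217 + 0.90895·0.99369·-0.65342) = -39.56440°
λ₂ = λ₁ + atan2(sin θ sin δ cos φ₁, cos δ − sin φ₁ sin φ₂) = -53.05680°

53.057°W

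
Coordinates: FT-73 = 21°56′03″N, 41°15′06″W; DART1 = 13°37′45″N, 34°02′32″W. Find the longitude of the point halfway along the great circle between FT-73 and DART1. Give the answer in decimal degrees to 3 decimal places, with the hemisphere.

37.563°W

FT-73: φ = +21.93417°, λ = -41.25167°
DART1: φ = +13.62917°, λ = -34.04222°
Bx = cos φ₂ cos Δλ = 0.964158,  By = cos φ₂ sin Δλ = 0.121963
φₘ = atan2(sin φ₁ + sin φ₂, √((cos φ₁ + Bx)² + By²)) = 17.81467°
λₘ = λ₁ + atan2(By, cos φ₁ + Bx) = -37.56290°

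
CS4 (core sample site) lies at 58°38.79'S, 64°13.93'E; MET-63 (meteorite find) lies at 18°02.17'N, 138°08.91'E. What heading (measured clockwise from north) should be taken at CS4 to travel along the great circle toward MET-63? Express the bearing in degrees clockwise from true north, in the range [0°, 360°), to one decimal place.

67.1°

CS4: φ = -58.64650°, λ = +64.23217°
MET-63: φ = +18.03617°, λ = +138.14850°
Δλ = 73.9163°
y = sin Δλ · cos φ₂ = 0.913643
x = cos φ₁ sin φ₂ − sin φ₁ cos φ₂ cos Δλ = 0.386059
θ = atan2(y, x) = 67.0936° → 67.0936° (mod 360°)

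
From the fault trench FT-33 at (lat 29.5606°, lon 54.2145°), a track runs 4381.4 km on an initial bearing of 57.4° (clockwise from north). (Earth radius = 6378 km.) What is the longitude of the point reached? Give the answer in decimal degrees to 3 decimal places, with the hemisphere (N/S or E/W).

δ = d/R = 4381.4/6378 = 0.686955 rad
φ₂ = arcsin(sin φ₁ cos δ + cos φ₁ sin δ cos θ)
   = arcsin(0.49334·0.77318 + 0.86983·0.63419·0.53877) = 42.73821°
λ₂ = λ₁ + atan2(sin θ sin δ cos φ₁, cos δ − sin φ₁ sin φ₂) = 100.88606°

100.886°E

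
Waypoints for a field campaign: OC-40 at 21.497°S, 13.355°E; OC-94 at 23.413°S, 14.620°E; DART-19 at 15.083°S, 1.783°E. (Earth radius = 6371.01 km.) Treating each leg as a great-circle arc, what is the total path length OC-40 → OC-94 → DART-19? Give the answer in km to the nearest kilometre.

1883 km

OC-40→OC-94: c = 0.039173 rad, d = 249.57 km
OC-94→DART-19: c = 0.256420 rad, d = 1633.65 km
Total = 249.57 + 1633.65 = 1883.23 km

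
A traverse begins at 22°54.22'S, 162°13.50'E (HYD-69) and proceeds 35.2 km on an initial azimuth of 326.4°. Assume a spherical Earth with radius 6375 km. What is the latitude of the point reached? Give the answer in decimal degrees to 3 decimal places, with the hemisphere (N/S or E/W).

22.640°S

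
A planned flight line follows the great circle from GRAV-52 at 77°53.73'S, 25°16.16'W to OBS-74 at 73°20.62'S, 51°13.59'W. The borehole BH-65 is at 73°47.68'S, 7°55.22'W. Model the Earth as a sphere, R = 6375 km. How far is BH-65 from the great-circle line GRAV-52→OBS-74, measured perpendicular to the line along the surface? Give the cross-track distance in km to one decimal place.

549.7 km

GRAV-52: φ = -77.89550°, λ = -25.26933°
OBS-74: φ = -73.34367°, λ = -51.22650°
BH-65: φ = -73.79467°, λ = -7.92033°
δ₁₃ = central angle GRAV-52→BH-65 = 0.102247 rad  (haversine)
θ₁₃ = bearing GRAV-52→BH-65 = 54.620°,  θ₁₂ = bearing GRAV-52→OBS-74 = 292.157°
dₓₜ = R·arcsin(sin δ₁₃ · sin(θ₁₃ − θ₁₂)) = 6375·arcsin(0.10207·sin(-237.537°)) = 549.693 km
|dₓₜ| = 549.693 km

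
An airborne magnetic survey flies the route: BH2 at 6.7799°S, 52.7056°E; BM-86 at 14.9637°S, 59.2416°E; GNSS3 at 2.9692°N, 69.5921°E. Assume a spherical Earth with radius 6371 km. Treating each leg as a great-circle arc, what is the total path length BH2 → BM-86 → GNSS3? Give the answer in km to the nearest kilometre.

3453 km

BH2→BM-86: c = 0.181459 rad, d = 1156.08 km
BM-86→GNSS3: c = 0.360508 rad, d = 2296.80 km
Total = 1156.08 + 2296.80 = 3452.87 km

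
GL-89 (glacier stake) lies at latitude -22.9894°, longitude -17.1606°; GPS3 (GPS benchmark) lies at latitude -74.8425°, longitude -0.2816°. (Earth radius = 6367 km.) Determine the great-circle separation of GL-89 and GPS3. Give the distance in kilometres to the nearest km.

Δφ = -51.8531°,  Δλ = 16.8790°
a = sin²(Δφ/2) + cos φ₁ cos φ₂ sin²(Δλ/2) = 0.196345
c = 2·arcsin(√a) = 0.918126 rad = 52.6047°
d = R·c = 6367 × 0.918126 = 5845.7 km

5846 km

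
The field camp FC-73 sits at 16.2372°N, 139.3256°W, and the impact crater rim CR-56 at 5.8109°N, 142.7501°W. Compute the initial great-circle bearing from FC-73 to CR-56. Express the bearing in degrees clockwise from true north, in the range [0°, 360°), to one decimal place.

198.2°

Δλ = -3.4245°
y = sin Δλ · cos φ₂ = -0.059426
x = cos φ₁ sin φ₂ − sin φ₁ cos φ₂ cos Δλ = -0.180474
θ = atan2(y, x) = -161.7744° → 198.2256° (mod 360°)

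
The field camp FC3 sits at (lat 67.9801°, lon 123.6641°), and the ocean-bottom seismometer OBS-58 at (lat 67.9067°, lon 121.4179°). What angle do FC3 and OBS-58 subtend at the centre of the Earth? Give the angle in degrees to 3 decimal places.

Δφ = -0.0734°,  Δλ = -2.2462°
a = sin²(Δφ/2) + cos φ₁ cos φ₂ sin²(Δλ/2) = 0.000055
c = 2·arcsin(√a) = 0.014777 rad = 0.8466°

0.847°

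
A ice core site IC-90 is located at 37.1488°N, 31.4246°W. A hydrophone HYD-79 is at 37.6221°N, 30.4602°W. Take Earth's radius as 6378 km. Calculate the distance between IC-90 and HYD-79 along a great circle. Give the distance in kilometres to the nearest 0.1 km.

100.3 km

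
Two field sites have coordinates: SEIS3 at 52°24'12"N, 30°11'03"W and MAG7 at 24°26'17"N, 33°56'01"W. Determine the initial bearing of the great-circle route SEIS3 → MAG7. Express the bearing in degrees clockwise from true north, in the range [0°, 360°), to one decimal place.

187.3°

SEIS3: φ = +52.40333°, λ = -30.18417°
MAG7: φ = +24.43806°, λ = -33.93361°
Δλ = -3.7494°
y = sin Δλ · cos φ₂ = -0.059535
x = cos φ₁ sin φ₂ − sin φ₁ cos φ₂ cos Δλ = -0.467392
θ = atan2(y, x) = -172.7410° → 187.2590° (mod 360°)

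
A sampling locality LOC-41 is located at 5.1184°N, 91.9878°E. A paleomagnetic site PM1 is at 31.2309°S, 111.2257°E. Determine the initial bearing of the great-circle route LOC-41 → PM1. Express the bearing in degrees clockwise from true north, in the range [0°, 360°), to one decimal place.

154.4°

Δλ = 19.2379°
y = sin Δλ · cos φ₂ = 0.281743
x = cos φ₁ sin φ₂ − sin φ₁ cos φ₂ cos Δλ = -0.588447
θ = atan2(y, x) = 154.4153° → 154.4153° (mod 360°)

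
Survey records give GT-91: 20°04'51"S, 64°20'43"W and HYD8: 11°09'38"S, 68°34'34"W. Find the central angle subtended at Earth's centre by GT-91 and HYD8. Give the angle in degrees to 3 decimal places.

9.805°

GT-91: φ = -20.08083°, λ = -64.34528°
HYD8: φ = -11.16056°, λ = -68.57611°
Δφ = 8.9203°,  Δλ = -4.2308°
a = sin²(Δφ/2) + cos φ₁ cos φ₂ sin²(Δλ/2) = 0.007303
c = 2·arcsin(√a) = 0.171124 rad = 9.8047°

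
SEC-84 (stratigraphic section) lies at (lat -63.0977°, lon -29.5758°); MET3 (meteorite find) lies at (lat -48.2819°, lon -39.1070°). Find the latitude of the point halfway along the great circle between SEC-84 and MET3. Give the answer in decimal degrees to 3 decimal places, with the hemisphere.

Bx = cos φ₂ cos Δλ = 0.656280,  By = cos φ₂ sin Δλ = -0.110191
φₘ = atan2(sin φ₁ + sin φ₂, √((cos φ₁ + Bx)² + By²)) = -55.77876°
λₘ = λ₁ + atan2(By, cos φ₁ + Bx) = -35.25139°

55.779°S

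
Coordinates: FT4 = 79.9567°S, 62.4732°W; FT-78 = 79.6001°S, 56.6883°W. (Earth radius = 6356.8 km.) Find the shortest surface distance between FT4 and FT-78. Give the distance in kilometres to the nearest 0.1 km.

120.5 km

Δφ = 0.3566°,  Δλ = 5.7849°
a = sin²(Δφ/2) + cos φ₁ cos φ₂ sin²(Δλ/2) = 0.000090
c = 2·arcsin(√a) = 0.018958 rad = 1.0862°
d = R·c = 6356.8 × 0.018958 = 120.5 km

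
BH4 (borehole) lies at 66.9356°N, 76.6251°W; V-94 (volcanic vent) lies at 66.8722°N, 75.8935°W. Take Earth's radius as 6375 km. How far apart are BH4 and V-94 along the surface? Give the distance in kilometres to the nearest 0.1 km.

Δφ = -0.0634°,  Δλ = 0.7316°
a = sin²(Δφ/2) + cos φ₁ cos φ₂ sin²(Δλ/2) = 0.000007
c = 2·arcsin(√a) = 0.005130 rad = 0.2939°
d = R·c = 6375 × 0.005130 = 32.7 km

32.7 km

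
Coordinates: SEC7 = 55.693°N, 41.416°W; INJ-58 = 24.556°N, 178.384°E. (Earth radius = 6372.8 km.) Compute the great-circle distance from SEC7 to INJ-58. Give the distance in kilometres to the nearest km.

10333 km

Δφ = -31.1370°,  Δλ = -140.2000°
a = sin²(Δφ/2) + cos φ₁ cos φ₂ sin²(Δλ/2) = 0.525289
c = 2·arcsin(√a) = 1.621395 rad = 92.8991°
d = R·c = 6372.8 × 1.621395 = 10332.8 km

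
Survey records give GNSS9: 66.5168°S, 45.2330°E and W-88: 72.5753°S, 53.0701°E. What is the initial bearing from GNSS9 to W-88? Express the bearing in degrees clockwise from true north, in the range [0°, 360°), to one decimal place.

Δλ = 7.8371°
y = sin Δλ · cos φ₂ = 0.040832
x = cos φ₁ sin φ₂ − sin φ₁ cos φ₂ cos Δλ = -0.108109
θ = atan2(y, x) = 159.3086° → 159.3086° (mod 360°)

159.3°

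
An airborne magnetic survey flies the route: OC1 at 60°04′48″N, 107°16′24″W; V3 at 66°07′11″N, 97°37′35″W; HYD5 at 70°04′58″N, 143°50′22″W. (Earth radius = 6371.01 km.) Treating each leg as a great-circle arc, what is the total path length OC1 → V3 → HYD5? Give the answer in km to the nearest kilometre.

OC1: φ = +60.08000°, λ = -107.27333°
V3: φ = +66.11972°, λ = -97.62639°
HYD5: φ = +70.08278°, λ = -143.83944°
OC1→V3: c = 0.129754 rad, d = 826.66 km
V3→HYD5: c = 0.300698 rad, d = 1915.75 km
Total = 826.66 + 1915.75 = 2742.41 km

2742 km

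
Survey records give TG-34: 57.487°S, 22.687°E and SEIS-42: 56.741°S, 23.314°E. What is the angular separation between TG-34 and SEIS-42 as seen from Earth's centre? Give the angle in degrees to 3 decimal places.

0.820°

Δφ = 0.7460°,  Δλ = 0.6270°
a = sin²(Δφ/2) + cos φ₁ cos φ₂ sin²(Δλ/2) = 0.000051
c = 2·arcsin(√a) = 0.014312 rad = 0.8200°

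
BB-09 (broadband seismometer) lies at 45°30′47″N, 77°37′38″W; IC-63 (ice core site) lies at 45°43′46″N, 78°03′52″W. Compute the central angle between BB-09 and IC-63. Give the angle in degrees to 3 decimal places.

BB-09: φ = +45.51306°, λ = -77.62722°
IC-63: φ = +45.72944°, λ = -78.06444°
Δφ = 0.2164°,  Δλ = -0.4372°
a = sin²(Δφ/2) + cos φ₁ cos φ₂ sin²(Δλ/2) = 0.000011
c = 2·arcsin(√a) = 0.006538 rad = 0.3746°

0.375°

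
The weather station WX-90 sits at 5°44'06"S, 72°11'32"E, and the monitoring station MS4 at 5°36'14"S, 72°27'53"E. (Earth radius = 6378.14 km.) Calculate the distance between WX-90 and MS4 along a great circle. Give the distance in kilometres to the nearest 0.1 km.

33.5 km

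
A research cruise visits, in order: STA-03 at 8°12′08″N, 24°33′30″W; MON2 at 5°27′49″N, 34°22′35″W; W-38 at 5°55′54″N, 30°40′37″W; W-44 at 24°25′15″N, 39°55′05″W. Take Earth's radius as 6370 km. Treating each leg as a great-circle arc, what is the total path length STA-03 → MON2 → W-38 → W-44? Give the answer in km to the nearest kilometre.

STA-03: φ = +8.20222°, λ = -24.55833°
MON2: φ = +5.46361°, λ = -34.37639°
W-38: φ = +5.93167°, λ = -30.67694°
W-44: φ = +24.42083°, λ = -39.91806°
STA-03→MON2: c = 0.176708 rad, d = 1125.63 km
MON2→W-38: c = 0.064765 rad, d = 412.56 km
W-38→W-44: c = 0.357915 rad, d = 2279.92 km
Total = 1125.63 + 412.56 + 2279.92 = 3818.10 km

3818 km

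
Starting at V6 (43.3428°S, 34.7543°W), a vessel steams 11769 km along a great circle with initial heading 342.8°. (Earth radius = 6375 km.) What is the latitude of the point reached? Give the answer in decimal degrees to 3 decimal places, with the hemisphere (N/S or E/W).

58.778°N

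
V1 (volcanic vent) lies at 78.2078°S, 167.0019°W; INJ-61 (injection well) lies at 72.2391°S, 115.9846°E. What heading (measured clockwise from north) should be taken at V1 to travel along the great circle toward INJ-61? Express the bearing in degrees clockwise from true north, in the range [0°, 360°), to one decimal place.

246.8°

Δλ = -77.0135°
y = sin Δλ · cos φ₂ = -0.297243
x = cos φ₁ sin φ₂ − sin φ₁ cos φ₂ cos Δλ = -0.127519
θ = atan2(y, x) = -113.2196° → 246.7804° (mod 360°)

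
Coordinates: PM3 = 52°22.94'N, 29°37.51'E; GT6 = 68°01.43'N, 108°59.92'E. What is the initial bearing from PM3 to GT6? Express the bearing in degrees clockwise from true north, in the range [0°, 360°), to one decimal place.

35.7°

PM3: φ = +52.38233°, λ = +29.62517°
GT6: φ = +68.02383°, λ = +108.99867°
Δλ = 79.3735°
y = sin Δλ · cos φ₂ = 0.367803
x = cos φ₁ sin φ₂ − sin φ₁ cos φ₂ cos Δλ = 0.511377
θ = atan2(y, x) = 35.7252° → 35.7252° (mod 360°)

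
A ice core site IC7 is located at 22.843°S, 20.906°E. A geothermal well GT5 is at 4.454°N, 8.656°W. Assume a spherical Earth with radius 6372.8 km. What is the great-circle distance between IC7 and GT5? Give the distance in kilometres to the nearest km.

4419 km

Δφ = 27.2970°,  Δλ = -29.5620°
a = sin²(Δφ/2) + cos φ₁ cos φ₂ sin²(Δλ/2) = 0.115482
c = 2·arcsin(√a) = 0.693466 rad = 39.7326°
d = R·c = 6372.8 × 0.693466 = 4419.3 km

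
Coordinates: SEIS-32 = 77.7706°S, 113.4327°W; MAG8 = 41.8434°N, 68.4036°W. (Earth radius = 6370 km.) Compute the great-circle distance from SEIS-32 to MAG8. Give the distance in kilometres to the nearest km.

Δφ = 119.6140°,  Δλ = 45.0291°
a = sin²(Δφ/2) + cos φ₁ cos φ₂ sin²(Δλ/2) = 0.770215
c = 2·arcsin(√a) = 2.141745 rad = 122.7130°
d = R·c = 6370 × 2.141745 = 13642.9 km

13643 km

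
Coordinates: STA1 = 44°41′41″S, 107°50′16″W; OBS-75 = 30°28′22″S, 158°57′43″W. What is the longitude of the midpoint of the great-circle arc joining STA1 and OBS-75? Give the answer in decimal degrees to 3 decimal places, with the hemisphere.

136.029°W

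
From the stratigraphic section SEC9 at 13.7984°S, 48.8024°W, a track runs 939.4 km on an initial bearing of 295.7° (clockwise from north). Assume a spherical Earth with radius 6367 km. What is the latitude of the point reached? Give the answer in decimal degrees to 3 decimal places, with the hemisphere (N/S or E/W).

10.021°S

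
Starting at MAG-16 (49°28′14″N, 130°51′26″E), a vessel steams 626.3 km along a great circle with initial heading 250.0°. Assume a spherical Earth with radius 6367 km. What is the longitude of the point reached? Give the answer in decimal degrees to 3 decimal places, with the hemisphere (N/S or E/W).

123.040°E

MAG-16: φ = +49.47056°, λ = +130.85722°
δ = d/R = 626.3/6367 = 0.098367 rad
φ₂ = arcsin(sin φ₁ cos δ + cos φ₁ sin δ cos θ)
   = arcsin(0.76007·0.99517 + 0.64984·0.09821·-0.34202) = 47.27092°
λ₂ = λ₁ + atan2(sin θ sin δ cos φ₁, cos δ − sin φ₁ sin φ₂) = 123.04035°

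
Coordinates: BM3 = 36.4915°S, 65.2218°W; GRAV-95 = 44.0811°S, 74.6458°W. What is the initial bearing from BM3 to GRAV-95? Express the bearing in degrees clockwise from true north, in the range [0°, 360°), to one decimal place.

220.5°

Δλ = -9.4240°
y = sin Δλ · cos φ₂ = -0.117623
x = cos φ₁ sin φ₂ − sin φ₁ cos φ₂ cos Δλ = -0.137842
θ = atan2(y, x) = -139.5253° → 220.4747° (mod 360°)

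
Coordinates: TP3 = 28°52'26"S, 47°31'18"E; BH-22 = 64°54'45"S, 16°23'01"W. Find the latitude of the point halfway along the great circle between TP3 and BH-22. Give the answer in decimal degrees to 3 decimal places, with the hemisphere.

50.902°S

TP3: φ = -28.87389°, λ = +47.52167°
BH-22: φ = -64.91250°, λ = -16.38361°
Bx = cos φ₂ cos Δλ = 0.186500,  By = cos φ₂ sin Δλ = -0.380783
φₘ = atan2(sin φ₁ + sin φ₂, √((cos φ₁ + Bx)² + By²)) = -50.90159°
λₘ = λ₁ + atan2(By, cos φ₁ + Bx) = 27.79942°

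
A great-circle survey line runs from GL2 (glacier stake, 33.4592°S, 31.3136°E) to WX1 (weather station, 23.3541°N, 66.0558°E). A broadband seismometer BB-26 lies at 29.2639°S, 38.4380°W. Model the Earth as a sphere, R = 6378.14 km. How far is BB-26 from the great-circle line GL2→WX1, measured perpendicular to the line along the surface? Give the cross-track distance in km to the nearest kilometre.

3576 km

δ₁₃ = central angle GL2→BB-26 = 1.022304 rad  (haversine)
θ₁₃ = bearing GL2→BB-26 = 253.570°,  θ₁₂ = bearing GL2→WX1 = 35.020°
dₓₜ = R·arcsin(sin δ₁₃ · sin(θ₁₃ − θ₁₂)) = 6378.14·arcsin(0.85331·sin(218.550°)) = -3576.223 km
|dₓₜ| = 3576.223 km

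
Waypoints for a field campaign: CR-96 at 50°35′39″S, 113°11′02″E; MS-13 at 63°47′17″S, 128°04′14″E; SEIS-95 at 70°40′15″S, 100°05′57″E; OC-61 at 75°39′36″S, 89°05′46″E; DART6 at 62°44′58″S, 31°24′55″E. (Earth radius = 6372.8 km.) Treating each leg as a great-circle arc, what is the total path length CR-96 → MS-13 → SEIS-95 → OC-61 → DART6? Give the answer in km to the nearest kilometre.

6309 km

CR-96: φ = -50.59417°, λ = +113.18389°
MS-13: φ = -63.78806°, λ = +128.07056°
SEIS-95: φ = -70.67083°, λ = +100.09917°
OC-61: φ = -75.66000°, λ = +89.09611°
DART6: φ = -62.74944°, λ = +31.41528°
CR-96→MS-13: c = 0.268416 rad, d = 1710.56 km
MS-13→SEIS-95: c = 0.220835 rad, d = 1407.34 km
SEIS-95→OC-61: c = 0.102962 rad, d = 656.15 km
OC-61→DART6: c = 0.397724 rad, d = 2534.62 km
Total = 1710.56 + 1407.34 + 656.15 + 2534.62 = 6308.67 km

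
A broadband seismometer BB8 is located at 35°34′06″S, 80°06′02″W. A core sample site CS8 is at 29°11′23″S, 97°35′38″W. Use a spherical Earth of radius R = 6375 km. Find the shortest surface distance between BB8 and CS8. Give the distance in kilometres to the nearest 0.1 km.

BB8: φ = -35.56833°, λ = -80.10056°
CS8: φ = -29.18972°, λ = -97.59389°
Δφ = 6.3786°,  Δλ = -17.4933°
a = sin²(Δφ/2) + cos φ₁ cos φ₂ sin²(Δλ/2) = 0.019516
c = 2·arcsin(√a) = 0.280318 rad = 16.0610°
d = R·c = 6375 × 0.280318 = 1787.0 km

1787.0 km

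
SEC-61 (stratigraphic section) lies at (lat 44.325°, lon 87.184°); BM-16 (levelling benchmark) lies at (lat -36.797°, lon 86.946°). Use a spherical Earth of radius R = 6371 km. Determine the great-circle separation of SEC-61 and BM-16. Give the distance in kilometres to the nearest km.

9020 km

Δφ = -81.1220°,  Δλ = -0.2380°
a = sin²(Δφ/2) + cos φ₁ cos φ₂ sin²(Δλ/2) = 0.422837
c = 2·arcsin(√a) = 1.415851 rad = 81.1223°
d = R·c = 6371 × 1.415851 = 9020.4 km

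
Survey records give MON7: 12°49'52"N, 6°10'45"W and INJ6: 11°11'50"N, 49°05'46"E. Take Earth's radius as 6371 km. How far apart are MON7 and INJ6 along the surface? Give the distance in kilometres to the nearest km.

MON7: φ = +12.83111°, λ = -6.17917°
INJ6: φ = +11.19722°, λ = +49.09611°
Δφ = -1.6339°,  Δλ = 55.2753°
a = sin²(Δφ/2) + cos φ₁ cos φ₂ sin²(Δλ/2) = 0.206019
c = 2·arcsin(√a) = 0.942259 rad = 53.9875°
d = R·c = 6371 × 0.942259 = 6003.1 km

6003 km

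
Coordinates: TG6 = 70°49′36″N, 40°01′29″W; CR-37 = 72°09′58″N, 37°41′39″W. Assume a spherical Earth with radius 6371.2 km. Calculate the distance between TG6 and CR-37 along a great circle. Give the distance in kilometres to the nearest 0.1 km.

170.1 km

TG6: φ = +70.82667°, λ = -40.02472°
CR-37: φ = +72.16611°, λ = -37.69417°
Δφ = 1.3394°,  Δλ = 2.3306°
a = sin²(Δφ/2) + cos φ₁ cos φ₂ sin²(Δλ/2) = 0.000178
c = 2·arcsin(√a) = 0.026701 rad = 1.5298°
d = R·c = 6371.2 × 0.026701 = 170.1 km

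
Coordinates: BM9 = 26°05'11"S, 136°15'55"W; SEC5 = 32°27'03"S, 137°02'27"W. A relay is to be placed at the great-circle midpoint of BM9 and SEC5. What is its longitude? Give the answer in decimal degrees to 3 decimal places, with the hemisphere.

136.641°W

BM9: φ = -26.08639°, λ = -136.26528°
SEC5: φ = -32.45083°, λ = -137.04083°
Bx = cos φ₂ cos Δλ = 0.843775,  By = cos φ₂ sin Δλ = -0.011422
φₘ = atan2(sin φ₁ + sin φ₂, √((cos φ₁ + Bx)² + By²)) = -29.26917°
λₘ = λ₁ + atan2(By, cos φ₁ + Bx) = -136.64097°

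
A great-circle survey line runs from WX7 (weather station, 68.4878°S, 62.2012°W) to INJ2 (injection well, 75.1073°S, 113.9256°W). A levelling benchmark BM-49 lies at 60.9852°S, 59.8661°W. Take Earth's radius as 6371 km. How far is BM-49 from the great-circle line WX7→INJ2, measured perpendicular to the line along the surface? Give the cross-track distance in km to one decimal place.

490.5 km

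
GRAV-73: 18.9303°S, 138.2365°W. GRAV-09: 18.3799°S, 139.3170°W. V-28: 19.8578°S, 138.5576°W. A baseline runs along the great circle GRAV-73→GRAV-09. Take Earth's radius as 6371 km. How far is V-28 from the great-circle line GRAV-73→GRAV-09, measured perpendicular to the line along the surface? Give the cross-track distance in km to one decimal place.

106.8 km

δ₁₃ = central angle GRAV-73→V-28 = 0.017029 rad  (haversine)
θ₁₃ = bearing GRAV-73→V-28 = 198.032°,  θ₁₂ = bearing GRAV-73→GRAV-09 = 298.091°
dₓₜ = R·arcsin(sin δ₁₃ · sin(θ₁₃ − θ₁₂)) = 6371·arcsin(0.01703·sin(-100.059°)) = -106.825 km
|dₓₜ| = 106.825 km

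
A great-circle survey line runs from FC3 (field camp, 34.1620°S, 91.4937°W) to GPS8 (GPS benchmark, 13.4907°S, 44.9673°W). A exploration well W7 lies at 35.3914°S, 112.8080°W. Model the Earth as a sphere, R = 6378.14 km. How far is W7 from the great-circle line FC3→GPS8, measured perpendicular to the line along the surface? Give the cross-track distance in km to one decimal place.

147.8 km

δ₁₃ = central angle FC3→W7 = 0.305719 rad  (haversine)
θ₁₃ = bearing FC3→W7 = 259.903°,  θ₁₂ = bearing FC3→GPS8 = 75.488°
dₓₜ = R·arcsin(sin δ₁₃ · sin(θ₁₃ − θ₁₂)) = 6378.14·arcsin(0.30098·sin(184.415°)) = -147.779 km
|dₓₜ| = 147.779 km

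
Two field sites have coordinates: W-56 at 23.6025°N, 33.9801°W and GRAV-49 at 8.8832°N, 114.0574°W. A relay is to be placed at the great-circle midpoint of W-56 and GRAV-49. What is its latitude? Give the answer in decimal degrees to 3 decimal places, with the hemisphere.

20.824°N

Bx = cos φ₂ cos Δλ = 0.170252,  By = cos φ₂ sin Δλ = -0.973226
φₘ = atan2(sin φ₁ + sin φ₂, √((cos φ₁ + Bx)² + By²)) = 20.82382°
λₘ = λ₁ + atan2(By, cos φ₁ + Bx) = -75.82974°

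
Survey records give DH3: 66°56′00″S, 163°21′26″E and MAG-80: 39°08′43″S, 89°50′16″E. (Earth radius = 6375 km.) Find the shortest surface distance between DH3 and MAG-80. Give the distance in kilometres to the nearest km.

DH3: φ = -66.93333°, λ = +163.35722°
MAG-80: φ = -39.14528°, λ = +89.83778°
Δφ = 27.7881°,  Δλ = -73.5194°
a = sin²(Δφ/2) + cos φ₁ cos φ₂ sin²(Δλ/2) = 0.166490
c = 2·arcsin(√a) = 0.840595 rad = 48.1626°
d = R·c = 6375 × 0.840595 = 5358.8 km

5359 km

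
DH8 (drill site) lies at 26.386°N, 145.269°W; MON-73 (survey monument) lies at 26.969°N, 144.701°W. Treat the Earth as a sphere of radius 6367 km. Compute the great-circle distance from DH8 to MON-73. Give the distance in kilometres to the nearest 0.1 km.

85.9 km

Δφ = 0.5830°,  Δλ = 0.5680°
a = sin²(Δφ/2) + cos φ₁ cos φ₂ sin²(Δλ/2) = 0.000045
c = 2·arcsin(√a) = 0.013491 rad = 0.7730°
d = R·c = 6367 × 0.013491 = 85.9 km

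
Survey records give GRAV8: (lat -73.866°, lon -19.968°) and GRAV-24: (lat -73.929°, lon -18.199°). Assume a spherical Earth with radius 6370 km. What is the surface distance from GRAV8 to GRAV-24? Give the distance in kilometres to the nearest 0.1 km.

Δφ = -0.0630°,  Δλ = 1.7690°
a = sin²(Δφ/2) + cos φ₁ cos φ₂ sin²(Δλ/2) = 0.000019
c = 2·arcsin(√a) = 0.008633 rad = 0.4947°
d = R·c = 6370 × 0.008633 = 55.0 km

55.0 km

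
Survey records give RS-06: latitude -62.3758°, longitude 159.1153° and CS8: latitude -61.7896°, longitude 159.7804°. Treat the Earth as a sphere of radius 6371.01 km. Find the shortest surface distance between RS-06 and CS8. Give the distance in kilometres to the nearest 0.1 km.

Δφ = 0.5862°,  Δλ = 0.6651°
a = sin²(Δφ/2) + cos φ₁ cos φ₂ sin²(Δλ/2) = 0.000034
c = 2·arcsin(√a) = 0.011585 rad = 0.6638°
d = R·c = 6371.01 × 0.011585 = 73.8 km

73.8 km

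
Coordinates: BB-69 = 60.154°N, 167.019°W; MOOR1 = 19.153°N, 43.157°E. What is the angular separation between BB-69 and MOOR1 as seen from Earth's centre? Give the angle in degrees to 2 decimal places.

97.00°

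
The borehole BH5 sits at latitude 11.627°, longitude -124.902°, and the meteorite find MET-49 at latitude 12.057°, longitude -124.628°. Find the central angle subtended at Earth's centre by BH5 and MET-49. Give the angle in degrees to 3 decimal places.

Δφ = 0.4300°,  Δλ = 0.2740°
a = sin²(Δφ/2) + cos φ₁ cos φ₂ sin²(Δλ/2) = 0.000020
c = 2·arcsin(√a) = 0.008845 rad = 0.5068°

0.507°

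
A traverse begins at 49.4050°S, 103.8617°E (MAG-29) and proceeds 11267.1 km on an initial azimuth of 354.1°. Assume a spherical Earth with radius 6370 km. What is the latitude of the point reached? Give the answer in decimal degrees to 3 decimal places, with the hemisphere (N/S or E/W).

δ = d/R = 11267.1/6370 = 1.768776 rad
φ₂ = arcsin(sin φ₁ cos δ + cos φ₁ sin δ cos θ)
   = arcsin(-0.75933·-0.19669 + 0.65071·0.98047·0.99470) = 51.62538°
λ₂ = λ₁ + atan2(sin θ sin δ cos φ₁, cos δ − sin φ₁ sin φ₂) = 94.51860°

51.625°N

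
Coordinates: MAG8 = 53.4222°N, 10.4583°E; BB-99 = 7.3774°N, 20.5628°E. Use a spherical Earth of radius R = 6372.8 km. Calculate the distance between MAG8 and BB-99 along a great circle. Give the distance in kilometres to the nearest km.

5202 km

Δφ = -46.0448°,  Δλ = 10.1045°
a = sin²(Δφ/2) + cos φ₁ cos φ₂ sin²(Δλ/2) = 0.157535
c = 2·arcsin(√a) = 0.816290 rad = 46.7700°
d = R·c = 6372.8 × 0.816290 = 5202.1 km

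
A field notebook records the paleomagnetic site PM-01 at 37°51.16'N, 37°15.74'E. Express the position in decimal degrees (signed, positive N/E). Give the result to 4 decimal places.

+37.8527°, +37.2623°

lat: 37.8527° N → +37.8527°
lon: 37.2623° E → +37.2623°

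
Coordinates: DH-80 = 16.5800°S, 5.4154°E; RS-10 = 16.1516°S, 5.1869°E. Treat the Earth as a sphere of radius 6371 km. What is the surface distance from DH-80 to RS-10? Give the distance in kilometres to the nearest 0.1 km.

Δφ = 0.4284°,  Δλ = -0.2285°
a = sin²(Δφ/2) + cos φ₁ cos φ₂ sin²(Δλ/2) = 0.000018
c = 2·arcsin(√a) = 0.008399 rad = 0.4812°
d = R·c = 6371 × 0.008399 = 53.5 km

53.5 km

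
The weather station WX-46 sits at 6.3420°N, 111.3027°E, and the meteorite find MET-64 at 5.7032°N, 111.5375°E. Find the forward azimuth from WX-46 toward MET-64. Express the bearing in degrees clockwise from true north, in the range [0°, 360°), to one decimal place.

Δλ = 0.2348°
y = sin Δλ · cos φ₂ = 0.004078
x = cos φ₁ sin φ₂ − sin φ₁ cos φ₂ cos Δλ = -0.011148
θ = atan2(y, x) = 159.9084° → 159.9084° (mod 360°)

159.9°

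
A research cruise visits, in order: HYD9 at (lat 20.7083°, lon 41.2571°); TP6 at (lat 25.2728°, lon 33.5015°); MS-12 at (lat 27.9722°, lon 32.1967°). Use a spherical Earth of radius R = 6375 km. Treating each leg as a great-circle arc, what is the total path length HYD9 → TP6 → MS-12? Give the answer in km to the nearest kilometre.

1270 km

HYD9→TP6: c = 0.147844 rad, d = 942.50 km
TP6→MS-12: c = 0.051323 rad, d = 327.18 km
Total = 942.50 + 327.18 = 1269.68 km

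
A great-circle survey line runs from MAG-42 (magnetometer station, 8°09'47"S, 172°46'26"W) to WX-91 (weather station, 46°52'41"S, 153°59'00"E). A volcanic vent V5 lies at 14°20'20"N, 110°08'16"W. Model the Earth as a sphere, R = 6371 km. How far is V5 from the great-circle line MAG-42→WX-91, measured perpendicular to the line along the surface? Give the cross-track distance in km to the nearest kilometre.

MAG-42: φ = -8.16306°, λ = -172.77389°
WX-91: φ = -46.87806°, λ = +153.98333°
V5: φ = +14.33889°, λ = -110.13778°
δ₁₃ = central angle MAG-42→V5 = 1.153113 rad  (haversine)
θ₁₃ = bearing MAG-42→V5 = 70.282°,  θ₁₂ = bearing MAG-42→WX-91 = 210.297°
dₓₜ = R·arcsin(sin δ₁₃ · sin(θ₁₃ − θ₁₂)) = 6371·arcsin(0.91403·sin(-140.014°)) = -3999.606 km
|dₓₜ| = 3999.606 km

4000 km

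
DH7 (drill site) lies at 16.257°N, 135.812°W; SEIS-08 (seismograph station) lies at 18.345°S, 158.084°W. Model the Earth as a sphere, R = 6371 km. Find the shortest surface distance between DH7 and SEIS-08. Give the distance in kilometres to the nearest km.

4555 km

Δφ = -34.6020°,  Δλ = -22.2720°
a = sin²(Δφ/2) + cos φ₁ cos φ₂ sin²(Δλ/2) = 0.122433
c = 2·arcsin(√a) = 0.714937 rad = 40.9629°
d = R·c = 6371 × 0.714937 = 4554.9 km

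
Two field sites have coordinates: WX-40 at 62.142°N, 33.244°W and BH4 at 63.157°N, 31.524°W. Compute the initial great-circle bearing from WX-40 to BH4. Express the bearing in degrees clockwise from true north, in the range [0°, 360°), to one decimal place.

Δλ = 1.7200°
y = sin Δλ · cos φ₂ = 0.013553
x = cos φ₁ sin φ₂ − sin φ₁ cos φ₂ cos Δλ = 0.017894
θ = atan2(y, x) = 37.1409° → 37.1409° (mod 360°)

37.1°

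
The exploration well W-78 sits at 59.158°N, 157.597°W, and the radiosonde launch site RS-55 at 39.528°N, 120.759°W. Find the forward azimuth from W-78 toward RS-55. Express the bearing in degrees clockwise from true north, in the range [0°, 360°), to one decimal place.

113.8°

Δλ = 36.8380°
y = sin Δλ · cos φ₂ = 0.462445
x = cos φ₁ sin φ₂ − sin φ₁ cos φ₂ cos Δλ = -0.203718
θ = atan2(y, x) = 113.7747° → 113.7747° (mod 360°)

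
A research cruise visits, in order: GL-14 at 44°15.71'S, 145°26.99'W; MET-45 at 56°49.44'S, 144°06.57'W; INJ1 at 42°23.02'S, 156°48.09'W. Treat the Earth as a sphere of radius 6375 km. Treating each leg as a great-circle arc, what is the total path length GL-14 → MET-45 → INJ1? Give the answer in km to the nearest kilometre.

3243 km

GL-14: φ = -44.26183°, λ = -145.44983°
MET-45: φ = -56.82400°, λ = -144.10950°
INJ1: φ = -42.38367°, λ = -156.80150°
GL-14→MET-45: c = 0.219744 rad, d = 1400.87 km
MET-45→INJ1: c = 0.288993 rad, d = 1842.33 km
Total = 1400.87 + 1842.33 = 3243.19 km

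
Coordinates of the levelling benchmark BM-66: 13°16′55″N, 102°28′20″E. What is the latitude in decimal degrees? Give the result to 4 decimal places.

13.2819°N

13° + 16′/60 + 55″/3600 = 13 + 0.26667 + 0.01528 = 13.2819°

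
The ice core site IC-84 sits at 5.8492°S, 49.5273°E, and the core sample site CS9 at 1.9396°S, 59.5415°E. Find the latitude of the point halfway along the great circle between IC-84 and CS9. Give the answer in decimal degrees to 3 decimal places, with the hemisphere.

3.909°S

Bx = cos φ₂ cos Δλ = 0.984200,  By = cos φ₂ sin Δλ = 0.173793
φₘ = atan2(sin φ₁ + sin φ₂, √((cos φ₁ + Bx)² + By²)) = -3.90927°
λₘ = λ₁ + atan2(By, cos φ₁ + Bx) = 54.54606°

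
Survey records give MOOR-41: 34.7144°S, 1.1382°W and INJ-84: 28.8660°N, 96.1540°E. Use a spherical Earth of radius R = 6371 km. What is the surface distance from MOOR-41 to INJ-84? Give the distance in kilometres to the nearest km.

12397 km

Δφ = 63.5804°,  Δλ = 97.2922°
a = sin²(Δφ/2) + cos φ₁ cos φ₂ sin²(Δλ/2) = 0.683150
c = 2·arcsin(√a) = 1.945825 rad = 111.4876°
d = R·c = 6371 × 1.945825 = 12396.9 km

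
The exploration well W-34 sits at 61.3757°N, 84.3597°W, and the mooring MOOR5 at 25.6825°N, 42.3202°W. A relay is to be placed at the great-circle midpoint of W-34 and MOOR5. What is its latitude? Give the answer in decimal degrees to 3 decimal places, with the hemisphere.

Bx = cos φ₂ cos Δλ = 0.669313,  By = cos φ₂ sin Δλ = 0.603488
φₘ = atan2(sin φ₁ + sin φ₂, √((cos φ₁ + Bx)² + By²)) = 45.30467°
λₘ = λ₁ + atan2(By, cos φ₁ + Bx) = -56.63715°

45.305°N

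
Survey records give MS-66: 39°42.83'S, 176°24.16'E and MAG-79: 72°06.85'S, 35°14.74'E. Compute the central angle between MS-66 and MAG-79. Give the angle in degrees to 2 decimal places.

MS-66: φ = -39.71383°, λ = +176.40267°
MAG-79: φ = -72.11417°, λ = +35.24567°
Δφ = -32.4003°,  Δλ = -141.1570°
a = sin²(Δφ/2) + cos φ₁ cos φ₂ sin²(Δλ/2) = 0.287968
c = 2·arcsin(√a) = 1.132868 rad = 64.9085°

64.91°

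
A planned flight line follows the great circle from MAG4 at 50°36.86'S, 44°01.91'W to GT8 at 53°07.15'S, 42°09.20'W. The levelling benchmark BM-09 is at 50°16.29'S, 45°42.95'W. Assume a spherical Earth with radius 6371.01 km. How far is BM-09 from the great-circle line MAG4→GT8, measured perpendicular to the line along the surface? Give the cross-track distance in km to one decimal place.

94.2 km

MAG4: φ = -50.61433°, λ = -44.03183°
GT8: φ = -53.11917°, λ = -42.15333°
BM-09: φ = -50.27150°, λ = -45.71583°
δ₁₃ = central angle MAG4→BM-09 = 0.019650 rad  (haversine)
θ₁₃ = bearing MAG4→BM-09 = 287.077°,  θ₁₂ = bearing MAG4→GT8 = 155.887°
dₓₜ = R·arcsin(sin δ₁₃ · sin(θ₁₃ − θ₁₂)) = 6371.01·arcsin(0.01965·sin(131.190°)) = 94.208 km
|dₓₜ| = 94.208 km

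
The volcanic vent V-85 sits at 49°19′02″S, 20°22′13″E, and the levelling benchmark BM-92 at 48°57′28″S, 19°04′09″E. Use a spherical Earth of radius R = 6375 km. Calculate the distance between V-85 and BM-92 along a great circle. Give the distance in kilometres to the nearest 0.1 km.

V-85: φ = -49.31722°, λ = +20.37028°
BM-92: φ = -48.95778°, λ = +19.06917°
Δφ = 0.3594°,  Δλ = -1.3011°
a = sin²(Δφ/2) + cos φ₁ cos φ₂ sin²(Δλ/2) = 0.000065
c = 2·arcsin(√a) = 0.016127 rad = 0.9240°
d = R·c = 6375 × 0.016127 = 102.8 km

102.8 km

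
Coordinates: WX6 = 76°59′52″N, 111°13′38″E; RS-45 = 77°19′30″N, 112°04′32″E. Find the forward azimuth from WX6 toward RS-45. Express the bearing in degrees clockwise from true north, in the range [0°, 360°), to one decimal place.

29.5°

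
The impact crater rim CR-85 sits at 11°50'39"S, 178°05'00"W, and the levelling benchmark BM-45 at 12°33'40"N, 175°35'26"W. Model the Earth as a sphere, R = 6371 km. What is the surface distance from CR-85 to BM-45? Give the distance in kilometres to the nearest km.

2728 km

CR-85: φ = -11.84417°, λ = -178.08333°
BM-45: φ = +12.56111°, λ = -175.59056°
Δφ = 24.4053°,  Δλ = 2.4928°
a = sin²(Δφ/2) + cos φ₁ cos φ₂ sin²(Δλ/2) = 0.045129
c = 2·arcsin(√a) = 0.428135 rad = 24.5303°
d = R·c = 6371 × 0.428135 = 2727.6 km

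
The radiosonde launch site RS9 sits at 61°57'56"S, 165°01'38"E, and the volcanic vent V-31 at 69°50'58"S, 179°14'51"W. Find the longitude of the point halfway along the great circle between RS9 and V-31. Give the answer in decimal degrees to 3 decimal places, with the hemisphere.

RS9: φ = -61.96556°, λ = +165.02722°
V-31: φ = -69.84944°, λ = -179.24750°
Bx = cos φ₂ cos Δλ = 0.331595,  By = cos φ₂ sin Δλ = 0.093365
φₘ = atan2(sin φ₁ + sin φ₂, √((cos φ₁ + Bx)² + By²)) = -66.10374°
λₘ = λ₁ + atan2(By, cos φ₁ + Bx) = 171.67074°

171.671°E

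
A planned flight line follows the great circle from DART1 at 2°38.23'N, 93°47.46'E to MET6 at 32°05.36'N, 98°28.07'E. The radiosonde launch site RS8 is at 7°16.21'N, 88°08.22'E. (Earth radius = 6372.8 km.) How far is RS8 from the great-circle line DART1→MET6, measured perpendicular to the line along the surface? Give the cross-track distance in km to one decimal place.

DART1: φ = +2.63717°, λ = +93.79100°
MET6: φ = +32.08933°, λ = +98.46783°
RS8: φ = +7.27017°, λ = +88.13700°
δ₁₃ = central angle DART1→RS8 = 0.127273 rad  (haversine)
θ₁₃ = bearing DART1→RS8 = 309.651°,  θ₁₂ = bearing DART1→MET6 = 7.995°
dₓₜ = R·arcsin(sin δ₁₃ · sin(θ₁₃ − θ₁₂)) = 6372.8·arcsin(0.12693·sin(301.656°)) = -689.891 km
|dₓₜ| = 689.891 km

689.9 km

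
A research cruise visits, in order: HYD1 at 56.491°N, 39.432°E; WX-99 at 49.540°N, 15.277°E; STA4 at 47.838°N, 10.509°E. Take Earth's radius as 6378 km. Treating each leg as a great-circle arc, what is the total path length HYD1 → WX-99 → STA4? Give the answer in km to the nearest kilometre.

HYD1→WX-99: c = 0.279177 rad, d = 1780.59 km
WX-99→STA4: c = 0.062436 rad, d = 398.22 km
Total = 1780.59 + 398.22 = 2178.81 km

2179 km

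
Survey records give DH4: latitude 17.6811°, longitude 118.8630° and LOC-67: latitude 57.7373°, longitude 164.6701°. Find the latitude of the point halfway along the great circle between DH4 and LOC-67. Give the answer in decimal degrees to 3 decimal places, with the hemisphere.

Bx = cos φ₂ cos Δλ = 0.372101,  By = cos φ₂ sin Δλ = 0.382734
φₘ = atan2(sin φ₁ + sin φ₂, √((cos φ₁ + Bx)² + By²)) = 39.80876°
λₘ = λ₁ + atan2(By, cos φ₁ + Bx) = 134.97627°

39.809°N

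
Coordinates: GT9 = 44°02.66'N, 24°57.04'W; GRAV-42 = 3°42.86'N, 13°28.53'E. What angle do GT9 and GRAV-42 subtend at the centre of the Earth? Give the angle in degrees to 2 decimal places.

52.63°

GT9: φ = +44.04433°, λ = -24.95067°
GRAV-42: φ = +3.71433°, λ = +13.47550°
Δφ = -40.3300°,  Δλ = 38.4262°
a = sin²(Δφ/2) + cos φ₁ cos φ₂ sin²(Δλ/2) = 0.196514
c = 2·arcsin(√a) = 0.918553 rad = 52.6292°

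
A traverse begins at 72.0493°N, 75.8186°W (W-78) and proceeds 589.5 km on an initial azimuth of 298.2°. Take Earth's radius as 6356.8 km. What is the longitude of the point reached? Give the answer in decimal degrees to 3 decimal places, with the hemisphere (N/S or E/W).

δ = d/R = 589.5/6356.8 = 0.092735 rad
φ₂ = arcsin(sin φ₁ cos δ + cos φ₁ sin δ cos θ)
   = arcsin(0.95132·0.99570 + 0.30820·0.09260·0.47255) = 73.88798°
λ₂ = λ₁ + atan2(sin θ sin δ cos φ₁, cos δ − sin φ₁ sin φ₂) = -92.92074°

92.921°W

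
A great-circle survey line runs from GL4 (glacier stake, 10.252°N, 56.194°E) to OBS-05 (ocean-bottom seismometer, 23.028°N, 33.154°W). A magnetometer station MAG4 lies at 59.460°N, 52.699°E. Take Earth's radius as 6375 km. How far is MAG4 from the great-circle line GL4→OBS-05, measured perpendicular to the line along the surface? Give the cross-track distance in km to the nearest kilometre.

δ₁₃ = central angle GL4→MAG4 = 0.860069 rad  (haversine)
θ₁₃ = bearing GL4→MAG4 = 357.658°,  θ₁₂ = bearing GL4→OBS-05 = 292.600°
dₓₜ = R·arcsin(sin δ₁₃ · sin(θ₁₃ − θ₁₂)) = 6375·arcsin(0.75789·sin(65.057°)) = 4829.866 km
|dₓₜ| = 4829.866 km

4830 km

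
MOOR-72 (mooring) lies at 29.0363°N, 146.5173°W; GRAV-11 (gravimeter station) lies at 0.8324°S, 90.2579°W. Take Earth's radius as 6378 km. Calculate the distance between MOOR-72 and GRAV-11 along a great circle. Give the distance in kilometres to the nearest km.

Δφ = -29.8687°,  Δλ = 56.2594°
a = sin²(Δφ/2) + cos φ₁ cos φ₂ sin²(Δλ/2) = 0.260740
c = 2·arcsin(√a) = 1.071828 rad = 61.4112°
d = R·c = 6378 × 1.071828 = 6836.1 km

6836 km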